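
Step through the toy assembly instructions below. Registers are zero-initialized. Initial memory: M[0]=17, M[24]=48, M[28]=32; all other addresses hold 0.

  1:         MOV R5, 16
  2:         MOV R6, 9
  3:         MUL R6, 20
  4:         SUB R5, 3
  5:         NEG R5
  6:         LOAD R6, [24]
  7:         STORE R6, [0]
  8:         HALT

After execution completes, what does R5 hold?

R5=16
R6=9
R6=9*20=180
R5=16-3=13
R5=-(13)=-13
R6=M[24]=48
STORE R6, [0] → M[0]=48
halt.

-13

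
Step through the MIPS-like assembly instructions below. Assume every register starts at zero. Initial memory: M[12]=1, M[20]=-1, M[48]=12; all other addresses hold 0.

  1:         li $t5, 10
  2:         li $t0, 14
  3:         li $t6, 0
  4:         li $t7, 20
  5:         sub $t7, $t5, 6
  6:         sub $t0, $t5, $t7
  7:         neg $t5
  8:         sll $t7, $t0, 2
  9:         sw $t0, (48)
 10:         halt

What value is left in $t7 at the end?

$t5=10
$t0=14
$t6=0
$t7=20
$t7=10-6=4
$t0=10-4=6
$t5=-(10)=-10
$t7=6<<2=24
sw $t0, (48) → M[48]=6
halt.

24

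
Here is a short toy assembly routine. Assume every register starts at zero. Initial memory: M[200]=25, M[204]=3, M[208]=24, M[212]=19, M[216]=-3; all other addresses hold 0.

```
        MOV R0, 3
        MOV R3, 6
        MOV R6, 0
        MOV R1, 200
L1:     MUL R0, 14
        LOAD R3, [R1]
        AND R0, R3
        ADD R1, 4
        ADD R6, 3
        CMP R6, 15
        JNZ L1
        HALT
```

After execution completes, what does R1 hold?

220

R0=3
R3=6
R6=0
R1=200
R0=3*14=42
R3=M[200]=25
R0=42&25=8
R1=200+4=204
R6=0+3=3
CMP R6, 15  (cmp 3,15)
JNZ L1: taken
R0=8*14=112
R3=M[204]=3
R0=112&3=0
R1=204+4=208
R6=3+3=6
CMP R6, 15  (cmp 6,15)
JNZ L1: taken
R0=0*14=0
R3=M[208]=24
R0=0&24=0
R1=208+4=212
R6=6+3=9
CMP R6, 15  (cmp 9,15)
JNZ L1: taken
R0=0*14=0
R3=M[212]=19
R0=0&19=0
R1=212+4=216
R6=9+3=12
CMP R6, 15  (cmp 12,15)
JNZ L1: taken
R0=0*14=0
R3=M[216]=-3
R0=0&(-3)=0
R1=216+4=220
R6=12+3=15
CMP R6, 15  (cmp 15,15)
JNZ L1: not taken
halt.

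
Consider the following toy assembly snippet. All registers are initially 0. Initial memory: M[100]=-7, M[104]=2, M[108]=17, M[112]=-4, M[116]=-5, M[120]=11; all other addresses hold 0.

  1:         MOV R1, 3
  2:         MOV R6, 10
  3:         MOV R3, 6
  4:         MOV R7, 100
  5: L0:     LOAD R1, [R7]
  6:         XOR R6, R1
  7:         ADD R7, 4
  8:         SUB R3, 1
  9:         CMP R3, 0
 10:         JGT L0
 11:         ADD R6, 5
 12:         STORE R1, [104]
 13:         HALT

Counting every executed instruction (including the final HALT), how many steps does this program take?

43

MOV R1, 3 → R1=3
MOV R6, 10 → R6=10
MOV R3, 6 → R3=6
MOV R7, 100 → R7=100
LOAD R1, [R7] → R1=M[100]=-7
XOR R6, R1 → R6=10^(-7)=-13
ADD R7, 4 → R7=100+4=104
SUB R3, 1 → R3=6-1=5
CMP R3, 0  (cmp 5,0)
JGT L0: taken
LOAD R1, [R7] → R1=M[104]=2
XOR R6, R1 → R6=(-13)^2=-15
ADD R7, 4 → R7=104+4=108
SUB R3, 1 → R3=5-1=4
CMP R3, 0  (cmp 4,0)
JGT L0: taken
LOAD R1, [R7] → R1=M[108]=17
XOR R6, R1 → R6=(-15)^17=-32
ADD R7, 4 → R7=108+4=112
SUB R3, 1 → R3=4-1=3
CMP R3, 0  (cmp 3,0)
JGT L0: taken
LOAD R1, [R7] → R1=M[112]=-4
XOR R6, R1 → R6=(-32)^(-4)=28
ADD R7, 4 → R7=112+4=116
SUB R3, 1 → R3=3-1=2
CMP R3, 0  (cmp 2,0)
JGT L0: taken
LOAD R1, [R7] → R1=M[116]=-5
XOR R6, R1 → R6=28^(-5)=-25
ADD R7, 4 → R7=116+4=120
SUB R3, 1 → R3=2-1=1
CMP R3, 0  (cmp 1,0)
JGT L0: taken
LOAD R1, [R7] → R1=M[120]=11
XOR R6, R1 → R6=(-25)^11=-20
ADD R7, 4 → R7=120+4=124
SUB R3, 1 → R3=1-1=0
CMP R3, 0  (cmp 0,0)
JGT L0: not taken
ADD R6, 5 → R6=(-20)+5=-15
STORE R1, [104] → M[104]=11
halt.
Total executed instructions: 43.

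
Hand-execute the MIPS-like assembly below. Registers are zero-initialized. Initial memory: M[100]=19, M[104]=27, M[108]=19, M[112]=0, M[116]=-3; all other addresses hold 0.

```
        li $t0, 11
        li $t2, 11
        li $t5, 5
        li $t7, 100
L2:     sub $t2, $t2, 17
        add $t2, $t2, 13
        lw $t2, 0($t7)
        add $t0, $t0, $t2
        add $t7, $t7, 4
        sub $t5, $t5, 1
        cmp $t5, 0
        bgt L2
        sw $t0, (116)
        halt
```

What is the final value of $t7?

120

$t0=11
$t2=11
$t5=5
$t7=100
$t2=11-17=-6
$t2=(-6)+13=7
$t2=M[100]=19
$t0=11+19=30
$t7=100+4=104
$t5=5-1=4
cmp $t5, 0  (cmp 4,0)
bgt L2: taken
$t2=19-17=2
$t2=2+13=15
$t2=M[104]=27
$t0=30+27=57
$t7=104+4=108
$t5=4-1=3
cmp $t5, 0  (cmp 3,0)
bgt L2: taken
$t2=27-17=10
$t2=10+13=23
$t2=M[108]=19
$t0=57+19=76
$t7=108+4=112
$t5=3-1=2
cmp $t5, 0  (cmp 2,0)
bgt L2: taken
$t2=19-17=2
$t2=2+13=15
$t2=M[112]=0
$t0=76+0=76
$t7=112+4=116
$t5=2-1=1
cmp $t5, 0  (cmp 1,0)
bgt L2: taken
$t2=0-17=-17
$t2=(-17)+13=-4
$t2=M[116]=-3
$t0=76+(-3)=73
$t7=116+4=120
$t5=1-1=0
cmp $t5, 0  (cmp 0,0)
bgt L2: not taken
sw $t0, (116) → M[116]=73
halt.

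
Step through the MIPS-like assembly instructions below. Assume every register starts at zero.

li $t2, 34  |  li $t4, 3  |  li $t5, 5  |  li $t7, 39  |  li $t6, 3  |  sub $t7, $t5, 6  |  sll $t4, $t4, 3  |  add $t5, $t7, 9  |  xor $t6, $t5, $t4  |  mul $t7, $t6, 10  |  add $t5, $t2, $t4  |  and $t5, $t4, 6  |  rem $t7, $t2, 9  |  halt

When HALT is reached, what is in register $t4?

li $t2, 34 → $t2=34
li $t4, 3 → $t4=3
li $t5, 5 → $t5=5
li $t7, 39 → $t7=39
li $t6, 3 → $t6=3
sub $t7, $t5, 6 → $t7=5-6=-1
sll $t4, $t4, 3 → $t4=3<<3=24
add $t5, $t7, 9 → $t5=(-1)+9=8
xor $t6, $t5, $t4 → $t6=8^24=16
mul $t7, $t6, 10 → $t7=16*10=160
add $t5, $t2, $t4 → $t5=34+24=58
and $t5, $t4, 6 → $t5=24&6=0
rem $t7, $t2, 9 → $t7=34%9=7
halt.

24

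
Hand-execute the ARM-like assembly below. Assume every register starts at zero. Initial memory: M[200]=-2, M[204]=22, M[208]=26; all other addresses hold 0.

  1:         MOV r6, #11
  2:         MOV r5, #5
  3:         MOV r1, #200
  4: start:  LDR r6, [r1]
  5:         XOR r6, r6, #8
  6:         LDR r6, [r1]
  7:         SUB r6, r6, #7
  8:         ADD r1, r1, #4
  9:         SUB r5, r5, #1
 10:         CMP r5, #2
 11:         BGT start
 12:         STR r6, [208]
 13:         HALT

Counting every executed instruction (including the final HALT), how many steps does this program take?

MOV r6, #11 → r6=11
MOV r5, #5 → r5=5
MOV r1, #200 → r1=200
LDR r6, [r1] → r6=M[200]=-2
XOR r6, r6, #8 → r6=(-2)^8=-10
LDR r6, [r1] → r6=M[200]=-2
SUB r6, r6, #7 → r6=(-2)-7=-9
ADD r1, r1, #4 → r1=200+4=204
SUB r5, r5, #1 → r5=5-1=4
CMP r5, #2  (cmp 4,2)
BGT start: taken
LDR r6, [r1] → r6=M[204]=22
XOR r6, r6, #8 → r6=22^8=30
LDR r6, [r1] → r6=M[204]=22
SUB r6, r6, #7 → r6=22-7=15
ADD r1, r1, #4 → r1=204+4=208
SUB r5, r5, #1 → r5=4-1=3
CMP r5, #2  (cmp 3,2)
BGT start: taken
LDR r6, [r1] → r6=M[208]=26
XOR r6, r6, #8 → r6=26^8=18
LDR r6, [r1] → r6=M[208]=26
SUB r6, r6, #7 → r6=26-7=19
ADD r1, r1, #4 → r1=208+4=212
SUB r5, r5, #1 → r5=3-1=2
CMP r5, #2  (cmp 2,2)
BGT start: not taken
STR r6, [208] → M[208]=19
halt.
Total executed instructions: 29.

29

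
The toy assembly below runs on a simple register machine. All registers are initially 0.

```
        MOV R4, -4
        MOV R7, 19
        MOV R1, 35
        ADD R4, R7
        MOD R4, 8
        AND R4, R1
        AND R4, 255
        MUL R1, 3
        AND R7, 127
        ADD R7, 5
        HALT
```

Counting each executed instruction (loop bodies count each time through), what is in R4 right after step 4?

MOV R4, -4 → R4=-4
MOV R7, 19 → R7=19
MOV R1, 35 → R1=35
ADD R4, R7 → R4=(-4)+19=15
After step 4: R4 = 15.

15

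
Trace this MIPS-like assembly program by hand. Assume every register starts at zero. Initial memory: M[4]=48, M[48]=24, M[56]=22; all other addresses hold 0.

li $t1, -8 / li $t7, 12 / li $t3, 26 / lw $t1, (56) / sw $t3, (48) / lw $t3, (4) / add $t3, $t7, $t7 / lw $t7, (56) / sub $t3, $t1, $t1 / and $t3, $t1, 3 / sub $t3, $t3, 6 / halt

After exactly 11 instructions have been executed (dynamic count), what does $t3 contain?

after li $t1, -8: $t1=-8
after li $t7, 12: $t7=12
after li $t3, 26: $t3=26
after lw $t1, (56): $t1=M[56]=22
sw $t3, (48) → M[48]=26
after lw $t3, (4): $t3=M[4]=48
after add $t3, $t7, $t7: $t3=12+12=24
after lw $t7, (56): $t7=M[56]=22
after sub $t3, $t1, $t1: $t3=22-22=0
after and $t3, $t1, 3: $t3=22&3=2
after sub $t3, $t3, 6: $t3=2-6=-4
After step 11: $t3 = -4.

-4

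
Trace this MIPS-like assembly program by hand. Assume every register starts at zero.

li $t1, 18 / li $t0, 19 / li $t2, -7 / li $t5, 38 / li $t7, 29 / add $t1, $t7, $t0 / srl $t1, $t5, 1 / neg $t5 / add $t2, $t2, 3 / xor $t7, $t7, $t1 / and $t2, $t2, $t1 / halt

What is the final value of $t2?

$t1=18
$t0=19
$t2=-7
$t5=38
$t7=29
$t1=29+19=48
$t1=38>>1=19
$t5=-(38)=-38
$t2=(-7)+3=-4
$t7=29^19=14
$t2=(-4)&19=16
halt.

16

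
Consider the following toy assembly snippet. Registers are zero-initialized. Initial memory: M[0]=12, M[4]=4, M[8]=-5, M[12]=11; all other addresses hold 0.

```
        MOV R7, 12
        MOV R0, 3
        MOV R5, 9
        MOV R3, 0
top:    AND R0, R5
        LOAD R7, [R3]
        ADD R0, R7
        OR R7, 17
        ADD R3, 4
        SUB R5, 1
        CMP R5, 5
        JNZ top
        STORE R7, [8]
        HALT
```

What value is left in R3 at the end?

after MOV R7, 12: R7=12
after MOV R0, 3: R0=3
after MOV R5, 9: R5=9
after MOV R3, 0: R3=0
after AND R0, R5: R0=3&9=1
after LOAD R7, [R3]: R7=M[0]=12
after ADD R0, R7: R0=1+12=13
after OR R7, 17: R7=12|17=29
after ADD R3, 4: R3=0+4=4
after SUB R5, 1: R5=9-1=8
CMP R5, 5  (cmp 8,5)
JNZ top: taken
after AND R0, R5: R0=13&8=8
after LOAD R7, [R3]: R7=M[4]=4
after ADD R0, R7: R0=8+4=12
after OR R7, 17: R7=4|17=21
after ADD R3, 4: R3=4+4=8
after SUB R5, 1: R5=8-1=7
CMP R5, 5  (cmp 7,5)
JNZ top: taken
after AND R0, R5: R0=12&7=4
after LOAD R7, [R3]: R7=M[8]=-5
after ADD R0, R7: R0=4+(-5)=-1
after OR R7, 17: R7=(-5)|17=-5
after ADD R3, 4: R3=8+4=12
after SUB R5, 1: R5=7-1=6
CMP R5, 5  (cmp 6,5)
JNZ top: taken
after AND R0, R5: R0=(-1)&6=6
after LOAD R7, [R3]: R7=M[12]=11
after ADD R0, R7: R0=6+11=17
after OR R7, 17: R7=11|17=27
after ADD R3, 4: R3=12+4=16
after SUB R5, 1: R5=6-1=5
CMP R5, 5  (cmp 5,5)
JNZ top: not taken
STORE R7, [8] → M[8]=27
halt.

16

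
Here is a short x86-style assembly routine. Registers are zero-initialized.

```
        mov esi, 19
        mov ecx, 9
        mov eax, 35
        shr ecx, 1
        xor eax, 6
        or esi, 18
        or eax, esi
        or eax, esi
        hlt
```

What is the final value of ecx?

mov esi, 19 → esi=19
mov ecx, 9 → ecx=9
mov eax, 35 → eax=35
shr ecx, 1 → ecx=9>>1=4
xor eax, 6 → eax=35^6=37
or esi, 18 → esi=19|18=19
or eax, esi → eax=37|19=55
or eax, esi → eax=55|19=55
halt.

4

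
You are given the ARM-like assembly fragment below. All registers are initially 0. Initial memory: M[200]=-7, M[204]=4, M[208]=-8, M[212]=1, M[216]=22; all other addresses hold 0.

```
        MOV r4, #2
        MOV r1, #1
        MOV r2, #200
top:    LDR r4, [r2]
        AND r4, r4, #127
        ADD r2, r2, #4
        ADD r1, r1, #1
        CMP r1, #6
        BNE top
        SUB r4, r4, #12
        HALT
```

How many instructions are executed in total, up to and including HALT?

MOV r4, #2 → r4=2
MOV r1, #1 → r1=1
MOV r2, #200 → r2=200
LDR r4, [r2] → r4=M[200]=-7
AND r4, r4, #127 → r4=(-7)&127=121
ADD r2, r2, #4 → r2=200+4=204
ADD r1, r1, #1 → r1=1+1=2
CMP r1, #6  (cmp 2,6)
BNE top: taken
LDR r4, [r2] → r4=M[204]=4
AND r4, r4, #127 → r4=4&127=4
ADD r2, r2, #4 → r2=204+4=208
ADD r1, r1, #1 → r1=2+1=3
CMP r1, #6  (cmp 3,6)
BNE top: taken
LDR r4, [r2] → r4=M[208]=-8
AND r4, r4, #127 → r4=(-8)&127=120
ADD r2, r2, #4 → r2=208+4=212
ADD r1, r1, #1 → r1=3+1=4
CMP r1, #6  (cmp 4,6)
BNE top: taken
LDR r4, [r2] → r4=M[212]=1
AND r4, r4, #127 → r4=1&127=1
ADD r2, r2, #4 → r2=212+4=216
ADD r1, r1, #1 → r1=4+1=5
CMP r1, #6  (cmp 5,6)
BNE top: taken
LDR r4, [r2] → r4=M[216]=22
AND r4, r4, #127 → r4=22&127=22
ADD r2, r2, #4 → r2=216+4=220
ADD r1, r1, #1 → r1=5+1=6
CMP r1, #6  (cmp 6,6)
BNE top: not taken
SUB r4, r4, #12 → r4=22-12=10
halt.
Total executed instructions: 35.

35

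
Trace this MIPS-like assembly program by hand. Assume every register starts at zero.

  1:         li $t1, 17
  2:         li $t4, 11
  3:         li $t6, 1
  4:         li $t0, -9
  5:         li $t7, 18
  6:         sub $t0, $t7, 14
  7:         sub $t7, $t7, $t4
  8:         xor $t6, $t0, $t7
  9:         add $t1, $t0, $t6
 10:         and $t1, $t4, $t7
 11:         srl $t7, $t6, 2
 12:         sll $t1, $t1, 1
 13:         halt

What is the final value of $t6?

$t1=17
$t4=11
$t6=1
$t0=-9
$t7=18
$t0=18-14=4
$t7=18-11=7
$t6=4^7=3
$t1=4+3=7
$t1=11&7=3
$t7=3>>2=0
$t1=3<<1=6
halt.

3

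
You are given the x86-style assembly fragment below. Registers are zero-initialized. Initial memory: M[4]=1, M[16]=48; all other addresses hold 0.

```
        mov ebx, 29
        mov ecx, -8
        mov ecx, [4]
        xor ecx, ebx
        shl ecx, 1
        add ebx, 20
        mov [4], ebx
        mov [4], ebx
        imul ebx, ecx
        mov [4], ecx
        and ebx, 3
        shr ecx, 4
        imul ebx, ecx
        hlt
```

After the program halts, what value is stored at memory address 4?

ebx=29
ecx=-8
ecx=M[4]=1
ecx=1^29=28
ecx=28<<1=56
ebx=29+20=49
mov [4], ebx → M[4]=49
mov [4], ebx → M[4]=49
ebx=49*56=2744
mov [4], ecx → M[4]=56
ebx=2744&3=0
ecx=56>>4=3
ebx=0*3=0
halt.

56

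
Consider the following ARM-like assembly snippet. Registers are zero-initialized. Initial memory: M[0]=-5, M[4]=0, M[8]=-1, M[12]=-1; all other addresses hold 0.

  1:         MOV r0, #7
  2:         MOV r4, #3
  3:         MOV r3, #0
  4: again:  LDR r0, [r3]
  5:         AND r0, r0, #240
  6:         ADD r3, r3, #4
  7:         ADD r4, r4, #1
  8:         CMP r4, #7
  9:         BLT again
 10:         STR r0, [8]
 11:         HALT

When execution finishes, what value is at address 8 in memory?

MOV r0, #7 → r0=7
MOV r4, #3 → r4=3
MOV r3, #0 → r3=0
LDR r0, [r3] → r0=M[0]=-5
AND r0, r0, #240 → r0=(-5)&240=240
ADD r3, r3, #4 → r3=0+4=4
ADD r4, r4, #1 → r4=3+1=4
CMP r4, #7  (cmp 4,7)
BLT again: taken
LDR r0, [r3] → r0=M[4]=0
AND r0, r0, #240 → r0=0&240=0
ADD r3, r3, #4 → r3=4+4=8
ADD r4, r4, #1 → r4=4+1=5
CMP r4, #7  (cmp 5,7)
BLT again: taken
LDR r0, [r3] → r0=M[8]=-1
AND r0, r0, #240 → r0=(-1)&240=240
ADD r3, r3, #4 → r3=8+4=12
ADD r4, r4, #1 → r4=5+1=6
CMP r4, #7  (cmp 6,7)
BLT again: taken
LDR r0, [r3] → r0=M[12]=-1
AND r0, r0, #240 → r0=(-1)&240=240
ADD r3, r3, #4 → r3=12+4=16
ADD r4, r4, #1 → r4=6+1=7
CMP r4, #7  (cmp 7,7)
BLT again: not taken
STR r0, [8] → M[8]=240
halt.

240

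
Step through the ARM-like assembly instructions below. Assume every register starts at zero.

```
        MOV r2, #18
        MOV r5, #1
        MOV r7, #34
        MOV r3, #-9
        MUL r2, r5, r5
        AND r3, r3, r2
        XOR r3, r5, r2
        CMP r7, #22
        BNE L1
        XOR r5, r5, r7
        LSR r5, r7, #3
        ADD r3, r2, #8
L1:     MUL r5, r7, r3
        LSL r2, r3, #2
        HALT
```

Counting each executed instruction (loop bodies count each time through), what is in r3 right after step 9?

MOV r2, #18 → r2=18
MOV r5, #1 → r5=1
MOV r7, #34 → r7=34
MOV r3, #-9 → r3=-9
MUL r2, r5, r5 → r2=1*1=1
AND r3, r3, r2 → r3=(-9)&1=1
XOR r3, r5, r2 → r3=1^1=0
CMP r7, #22  (cmp 34,22)
BNE L1: taken
After step 9: r3 = 0.

0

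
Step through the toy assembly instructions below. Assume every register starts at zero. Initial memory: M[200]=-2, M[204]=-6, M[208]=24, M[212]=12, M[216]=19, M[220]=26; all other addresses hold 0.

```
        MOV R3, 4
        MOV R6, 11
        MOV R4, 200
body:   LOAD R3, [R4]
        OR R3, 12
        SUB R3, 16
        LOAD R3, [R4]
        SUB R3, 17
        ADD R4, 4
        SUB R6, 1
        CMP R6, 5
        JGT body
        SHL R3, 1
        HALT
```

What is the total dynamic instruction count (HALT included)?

59

R3=4
R6=11
R4=200
R3=M[200]=-2
R3=(-2)|12=-2
R3=(-2)-16=-18
R3=M[200]=-2
R3=(-2)-17=-19
R4=200+4=204
R6=11-1=10
CMP R6, 5  (cmp 10,5)
JGT body: taken
R3=M[204]=-6
R3=(-6)|12=-2
R3=(-2)-16=-18
R3=M[204]=-6
R3=(-6)-17=-23
R4=204+4=208
R6=10-1=9
CMP R6, 5  (cmp 9,5)
JGT body: taken
R3=M[208]=24
R3=24|12=28
R3=28-16=12
R3=M[208]=24
R3=24-17=7
R4=208+4=212
R6=9-1=8
CMP R6, 5  (cmp 8,5)
JGT body: taken
R3=M[212]=12
R3=12|12=12
R3=12-16=-4
R3=M[212]=12
R3=12-17=-5
R4=212+4=216
R6=8-1=7
CMP R6, 5  (cmp 7,5)
JGT body: taken
R3=M[216]=19
R3=19|12=31
R3=31-16=15
R3=M[216]=19
R3=19-17=2
R4=216+4=220
R6=7-1=6
CMP R6, 5  (cmp 6,5)
JGT body: taken
R3=M[220]=26
R3=26|12=30
R3=30-16=14
R3=M[220]=26
R3=26-17=9
R4=220+4=224
R6=6-1=5
CMP R6, 5  (cmp 5,5)
JGT body: not taken
R3=9<<1=18
halt.
Total executed instructions: 59.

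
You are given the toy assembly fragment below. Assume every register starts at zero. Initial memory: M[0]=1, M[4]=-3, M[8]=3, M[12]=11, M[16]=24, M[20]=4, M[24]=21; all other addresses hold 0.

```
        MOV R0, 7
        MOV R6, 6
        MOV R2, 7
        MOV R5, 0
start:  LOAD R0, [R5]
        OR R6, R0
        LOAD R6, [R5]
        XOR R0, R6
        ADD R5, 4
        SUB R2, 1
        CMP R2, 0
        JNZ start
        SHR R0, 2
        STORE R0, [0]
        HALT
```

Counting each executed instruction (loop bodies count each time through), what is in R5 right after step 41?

20

after MOV R0, 7: R0=7
after MOV R6, 6: R6=6
after MOV R2, 7: R2=7
after MOV R5, 0: R5=0
after LOAD R0, [R5]: R0=M[0]=1
after OR R6, R0: R6=6|1=7
after LOAD R6, [R5]: R6=M[0]=1
after XOR R0, R6: R0=1^1=0
after ADD R5, 4: R5=0+4=4
after SUB R2, 1: R2=7-1=6
CMP R2, 0  (cmp 6,0)
JNZ start: taken
after LOAD R0, [R5]: R0=M[4]=-3
after OR R6, R0: R6=1|(-3)=-3
after LOAD R6, [R5]: R6=M[4]=-3
after XOR R0, R6: R0=(-3)^(-3)=0
after ADD R5, 4: R5=4+4=8
after SUB R2, 1: R2=6-1=5
CMP R2, 0  (cmp 5,0)
JNZ start: taken
after LOAD R0, [R5]: R0=M[8]=3
after OR R6, R0: R6=(-3)|3=-1
after LOAD R6, [R5]: R6=M[8]=3
after XOR R0, R6: R0=3^3=0
after ADD R5, 4: R5=8+4=12
after SUB R2, 1: R2=5-1=4
CMP R2, 0  (cmp 4,0)
JNZ start: taken
after LOAD R0, [R5]: R0=M[12]=11
after OR R6, R0: R6=3|11=11
after LOAD R6, [R5]: R6=M[12]=11
after XOR R0, R6: R0=11^11=0
after ADD R5, 4: R5=12+4=16
after SUB R2, 1: R2=4-1=3
CMP R2, 0  (cmp 3,0)
JNZ start: taken
after LOAD R0, [R5]: R0=M[16]=24
after OR R6, R0: R6=11|24=27
after LOAD R6, [R5]: R6=M[16]=24
after XOR R0, R6: R0=24^24=0
after ADD R5, 4: R5=16+4=20
After step 41: R5 = 20.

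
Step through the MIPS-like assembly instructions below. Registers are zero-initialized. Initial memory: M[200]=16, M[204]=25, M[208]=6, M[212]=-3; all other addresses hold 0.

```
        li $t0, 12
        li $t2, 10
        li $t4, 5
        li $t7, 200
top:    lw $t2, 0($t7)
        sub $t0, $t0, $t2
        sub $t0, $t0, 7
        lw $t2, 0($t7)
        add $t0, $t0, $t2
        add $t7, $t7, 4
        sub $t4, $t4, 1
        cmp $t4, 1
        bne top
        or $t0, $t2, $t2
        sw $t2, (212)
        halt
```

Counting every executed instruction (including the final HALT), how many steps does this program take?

43

li $t0, 12 → $t0=12
li $t2, 10 → $t2=10
li $t4, 5 → $t4=5
li $t7, 200 → $t7=200
lw $t2, 0($t7) → $t2=M[200]=16
sub $t0, $t0, $t2 → $t0=12-16=-4
sub $t0, $t0, 7 → $t0=(-4)-7=-11
lw $t2, 0($t7) → $t2=M[200]=16
add $t0, $t0, $t2 → $t0=(-11)+16=5
add $t7, $t7, 4 → $t7=200+4=204
sub $t4, $t4, 1 → $t4=5-1=4
cmp $t4, 1  (cmp 4,1)
bne top: taken
lw $t2, 0($t7) → $t2=M[204]=25
sub $t0, $t0, $t2 → $t0=5-25=-20
sub $t0, $t0, 7 → $t0=(-20)-7=-27
lw $t2, 0($t7) → $t2=M[204]=25
add $t0, $t0, $t2 → $t0=(-27)+25=-2
add $t7, $t7, 4 → $t7=204+4=208
sub $t4, $t4, 1 → $t4=4-1=3
cmp $t4, 1  (cmp 3,1)
bne top: taken
lw $t2, 0($t7) → $t2=M[208]=6
sub $t0, $t0, $t2 → $t0=(-2)-6=-8
sub $t0, $t0, 7 → $t0=(-8)-7=-15
lw $t2, 0($t7) → $t2=M[208]=6
add $t0, $t0, $t2 → $t0=(-15)+6=-9
add $t7, $t7, 4 → $t7=208+4=212
sub $t4, $t4, 1 → $t4=3-1=2
cmp $t4, 1  (cmp 2,1)
bne top: taken
lw $t2, 0($t7) → $t2=M[212]=-3
sub $t0, $t0, $t2 → $t0=(-9)-(-3)=-6
sub $t0, $t0, 7 → $t0=(-6)-7=-13
lw $t2, 0($t7) → $t2=M[212]=-3
add $t0, $t0, $t2 → $t0=(-13)+(-3)=-16
add $t7, $t7, 4 → $t7=212+4=216
sub $t4, $t4, 1 → $t4=2-1=1
cmp $t4, 1  (cmp 1,1)
bne top: not taken
or $t0, $t2, $t2 → $t0=(-3)|(-3)=-3
sw $t2, (212) → M[212]=-3
halt.
Total executed instructions: 43.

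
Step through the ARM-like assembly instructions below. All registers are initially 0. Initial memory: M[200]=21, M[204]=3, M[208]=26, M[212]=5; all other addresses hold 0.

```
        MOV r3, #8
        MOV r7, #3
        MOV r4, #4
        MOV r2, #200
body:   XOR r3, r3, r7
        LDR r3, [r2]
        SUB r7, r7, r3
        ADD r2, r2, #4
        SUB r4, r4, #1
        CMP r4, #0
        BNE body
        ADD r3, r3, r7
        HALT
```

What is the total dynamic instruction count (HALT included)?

34

r3=8
r7=3
r4=4
r2=200
r3=8^3=11
r3=M[200]=21
r7=3-21=-18
r2=200+4=204
r4=4-1=3
CMP r4, #0  (cmp 3,0)
BNE body: taken
r3=21^(-18)=-5
r3=M[204]=3
r7=(-18)-3=-21
r2=204+4=208
r4=3-1=2
CMP r4, #0  (cmp 2,0)
BNE body: taken
r3=3^(-21)=-24
r3=M[208]=26
r7=(-21)-26=-47
r2=208+4=212
r4=2-1=1
CMP r4, #0  (cmp 1,0)
BNE body: taken
r3=26^(-47)=-53
r3=M[212]=5
r7=(-47)-5=-52
r2=212+4=216
r4=1-1=0
CMP r4, #0  (cmp 0,0)
BNE body: not taken
r3=5+(-52)=-47
halt.
Total executed instructions: 34.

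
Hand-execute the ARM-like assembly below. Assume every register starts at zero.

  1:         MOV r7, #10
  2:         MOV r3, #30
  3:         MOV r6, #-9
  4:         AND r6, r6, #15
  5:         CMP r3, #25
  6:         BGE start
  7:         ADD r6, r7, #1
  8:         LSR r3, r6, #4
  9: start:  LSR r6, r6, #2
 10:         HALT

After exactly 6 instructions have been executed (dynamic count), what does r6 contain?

7

after MOV r7, #10: r7=10
after MOV r3, #30: r3=30
after MOV r6, #-9: r6=-9
after AND r6, r6, #15: r6=(-9)&15=7
CMP r3, #25  (cmp 30,25)
BGE start: taken
After step 6: r6 = 7.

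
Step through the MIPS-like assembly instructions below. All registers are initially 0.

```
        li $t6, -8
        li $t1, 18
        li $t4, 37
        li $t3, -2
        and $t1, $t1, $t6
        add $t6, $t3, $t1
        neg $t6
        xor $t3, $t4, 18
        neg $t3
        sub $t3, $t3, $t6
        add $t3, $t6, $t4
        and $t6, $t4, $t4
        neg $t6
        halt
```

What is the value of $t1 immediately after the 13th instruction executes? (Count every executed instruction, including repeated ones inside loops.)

16

$t6=-8
$t1=18
$t4=37
$t3=-2
$t1=18&(-8)=16
$t6=(-2)+16=14
$t6=-(14)=-14
$t3=37^18=55
$t3=-(55)=-55
$t3=(-55)-(-14)=-41
$t3=(-14)+37=23
$t6=37&37=37
$t6=-(37)=-37
After step 13: $t1 = 16.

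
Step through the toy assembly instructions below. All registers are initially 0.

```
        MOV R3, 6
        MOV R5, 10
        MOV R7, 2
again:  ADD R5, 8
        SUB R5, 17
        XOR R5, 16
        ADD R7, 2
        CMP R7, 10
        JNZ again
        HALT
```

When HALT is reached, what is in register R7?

10

MOV R3, 6 → R3=6
MOV R5, 10 → R5=10
MOV R7, 2 → R7=2
ADD R5, 8 → R5=10+8=18
SUB R5, 17 → R5=18-17=1
XOR R5, 16 → R5=1^16=17
ADD R7, 2 → R7=2+2=4
CMP R7, 10  (cmp 4,10)
JNZ again: taken
ADD R5, 8 → R5=17+8=25
SUB R5, 17 → R5=25-17=8
XOR R5, 16 → R5=8^16=24
ADD R7, 2 → R7=4+2=6
CMP R7, 10  (cmp 6,10)
JNZ again: taken
ADD R5, 8 → R5=24+8=32
SUB R5, 17 → R5=32-17=15
XOR R5, 16 → R5=15^16=31
ADD R7, 2 → R7=6+2=8
CMP R7, 10  (cmp 8,10)
JNZ again: taken
ADD R5, 8 → R5=31+8=39
SUB R5, 17 → R5=39-17=22
XOR R5, 16 → R5=22^16=6
ADD R7, 2 → R7=8+2=10
CMP R7, 10  (cmp 10,10)
JNZ again: not taken
halt.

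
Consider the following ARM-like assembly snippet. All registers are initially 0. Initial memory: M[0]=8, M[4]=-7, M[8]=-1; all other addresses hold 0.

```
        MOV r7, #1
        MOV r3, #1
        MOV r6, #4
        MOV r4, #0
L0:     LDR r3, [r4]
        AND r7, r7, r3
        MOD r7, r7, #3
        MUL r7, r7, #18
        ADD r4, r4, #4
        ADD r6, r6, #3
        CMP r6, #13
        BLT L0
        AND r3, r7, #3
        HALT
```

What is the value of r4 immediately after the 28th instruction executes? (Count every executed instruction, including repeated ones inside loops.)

after MOV r7, #1: r7=1
after MOV r3, #1: r3=1
after MOV r6, #4: r6=4
after MOV r4, #0: r4=0
after LDR r3, [r4]: r3=M[0]=8
after AND r7, r7, r3: r7=1&8=0
after MOD r7, r7, #3: r7=0%3=0
after MUL r7, r7, #18: r7=0*18=0
after ADD r4, r4, #4: r4=0+4=4
after ADD r6, r6, #3: r6=4+3=7
CMP r6, #13  (cmp 7,13)
BLT L0: taken
after LDR r3, [r4]: r3=M[4]=-7
after AND r7, r7, r3: r7=0&(-7)=0
after MOD r7, r7, #3: r7=0%3=0
after MUL r7, r7, #18: r7=0*18=0
after ADD r4, r4, #4: r4=4+4=8
after ADD r6, r6, #3: r6=7+3=10
CMP r6, #13  (cmp 10,13)
BLT L0: taken
after LDR r3, [r4]: r3=M[8]=-1
after AND r7, r7, r3: r7=0&(-1)=0
after MOD r7, r7, #3: r7=0%3=0
after MUL r7, r7, #18: r7=0*18=0
after ADD r4, r4, #4: r4=8+4=12
after ADD r6, r6, #3: r6=10+3=13
CMP r6, #13  (cmp 13,13)
BLT L0: not taken
After step 28: r4 = 12.

12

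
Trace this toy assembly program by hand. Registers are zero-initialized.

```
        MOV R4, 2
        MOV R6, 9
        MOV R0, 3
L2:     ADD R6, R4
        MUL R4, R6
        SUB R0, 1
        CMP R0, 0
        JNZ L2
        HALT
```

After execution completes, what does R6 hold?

759

after MOV R4, 2: R4=2
after MOV R6, 9: R6=9
after MOV R0, 3: R0=3
after ADD R6, R4: R6=9+2=11
after MUL R4, R6: R4=2*11=22
after SUB R0, 1: R0=3-1=2
CMP R0, 0  (cmp 2,0)
JNZ L2: taken
after ADD R6, R4: R6=11+22=33
after MUL R4, R6: R4=22*33=726
after SUB R0, 1: R0=2-1=1
CMP R0, 0  (cmp 1,0)
JNZ L2: taken
after ADD R6, R4: R6=33+726=759
after MUL R4, R6: R4=726*759=551034
after SUB R0, 1: R0=1-1=0
CMP R0, 0  (cmp 0,0)
JNZ L2: not taken
halt.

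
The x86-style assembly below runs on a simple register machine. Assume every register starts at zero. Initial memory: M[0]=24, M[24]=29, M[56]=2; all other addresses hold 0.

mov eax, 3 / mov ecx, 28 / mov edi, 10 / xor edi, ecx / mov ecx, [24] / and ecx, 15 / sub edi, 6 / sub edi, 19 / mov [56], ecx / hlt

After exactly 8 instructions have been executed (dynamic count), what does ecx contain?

13

mov eax, 3 → eax=3
mov ecx, 28 → ecx=28
mov edi, 10 → edi=10
xor edi, ecx → edi=10^28=22
mov ecx, [24] → ecx=M[24]=29
and ecx, 15 → ecx=29&15=13
sub edi, 6 → edi=22-6=16
sub edi, 19 → edi=16-19=-3
After step 8: ecx = 13.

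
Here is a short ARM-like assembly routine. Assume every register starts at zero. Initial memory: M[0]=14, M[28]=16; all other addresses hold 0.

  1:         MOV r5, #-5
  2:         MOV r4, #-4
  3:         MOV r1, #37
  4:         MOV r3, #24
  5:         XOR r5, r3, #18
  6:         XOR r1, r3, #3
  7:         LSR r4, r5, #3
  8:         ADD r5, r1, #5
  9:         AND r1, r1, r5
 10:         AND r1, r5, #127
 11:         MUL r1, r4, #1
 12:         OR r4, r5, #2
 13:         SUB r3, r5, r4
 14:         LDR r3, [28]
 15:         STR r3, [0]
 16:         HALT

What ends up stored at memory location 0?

r5=-5
r4=-4
r1=37
r3=24
r5=24^18=10
r1=24^3=27
r4=10>>3=1
r5=27+5=32
r1=27&32=0
r1=32&127=32
r1=1*1=1
r4=32|2=34
r3=32-34=-2
r3=M[28]=16
STR r3, [0] → M[0]=16
halt.

16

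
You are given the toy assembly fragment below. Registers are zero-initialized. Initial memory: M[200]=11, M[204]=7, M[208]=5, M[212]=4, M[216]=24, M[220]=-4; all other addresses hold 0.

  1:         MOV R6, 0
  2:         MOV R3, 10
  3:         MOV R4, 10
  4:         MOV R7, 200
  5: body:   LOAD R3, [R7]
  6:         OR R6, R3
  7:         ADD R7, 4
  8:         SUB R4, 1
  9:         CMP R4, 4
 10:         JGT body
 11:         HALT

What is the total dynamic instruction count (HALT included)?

41

R6=0
R3=10
R4=10
R7=200
R3=M[200]=11
R6=0|11=11
R7=200+4=204
R4=10-1=9
CMP R4, 4  (cmp 9,4)
JGT body: taken
R3=M[204]=7
R6=11|7=15
R7=204+4=208
R4=9-1=8
CMP R4, 4  (cmp 8,4)
JGT body: taken
R3=M[208]=5
R6=15|5=15
R7=208+4=212
R4=8-1=7
CMP R4, 4  (cmp 7,4)
JGT body: taken
R3=M[212]=4
R6=15|4=15
R7=212+4=216
R4=7-1=6
CMP R4, 4  (cmp 6,4)
JGT body: taken
R3=M[216]=24
R6=15|24=31
R7=216+4=220
R4=6-1=5
CMP R4, 4  (cmp 5,4)
JGT body: taken
R3=M[220]=-4
R6=31|(-4)=-1
R7=220+4=224
R4=5-1=4
CMP R4, 4  (cmp 4,4)
JGT body: not taken
halt.
Total executed instructions: 41.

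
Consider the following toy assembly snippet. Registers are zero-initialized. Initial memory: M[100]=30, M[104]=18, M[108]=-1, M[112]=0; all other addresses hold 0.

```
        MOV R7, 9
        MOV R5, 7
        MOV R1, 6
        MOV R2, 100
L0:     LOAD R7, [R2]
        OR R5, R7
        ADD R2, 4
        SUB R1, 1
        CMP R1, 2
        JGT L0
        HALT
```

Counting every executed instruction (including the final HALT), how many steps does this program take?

R7=9
R5=7
R1=6
R2=100
R7=M[100]=30
R5=7|30=31
R2=100+4=104
R1=6-1=5
CMP R1, 2  (cmp 5,2)
JGT L0: taken
R7=M[104]=18
R5=31|18=31
R2=104+4=108
R1=5-1=4
CMP R1, 2  (cmp 4,2)
JGT L0: taken
R7=M[108]=-1
R5=31|(-1)=-1
R2=108+4=112
R1=4-1=3
CMP R1, 2  (cmp 3,2)
JGT L0: taken
R7=M[112]=0
R5=(-1)|0=-1
R2=112+4=116
R1=3-1=2
CMP R1, 2  (cmp 2,2)
JGT L0: not taken
halt.
Total executed instructions: 29.

29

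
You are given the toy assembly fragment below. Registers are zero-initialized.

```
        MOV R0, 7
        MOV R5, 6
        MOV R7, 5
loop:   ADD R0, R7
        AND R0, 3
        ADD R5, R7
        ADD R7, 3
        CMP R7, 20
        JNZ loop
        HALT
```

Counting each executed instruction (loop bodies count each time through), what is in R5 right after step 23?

30

MOV R0, 7 → R0=7
MOV R5, 6 → R5=6
MOV R7, 5 → R7=5
ADD R0, R7 → R0=7+5=12
AND R0, 3 → R0=12&3=0
ADD R5, R7 → R5=6+5=11
ADD R7, 3 → R7=5+3=8
CMP R7, 20  (cmp 8,20)
JNZ loop: taken
ADD R0, R7 → R0=0+8=8
AND R0, 3 → R0=8&3=0
ADD R5, R7 → R5=11+8=19
ADD R7, 3 → R7=8+3=11
CMP R7, 20  (cmp 11,20)
JNZ loop: taken
ADD R0, R7 → R0=0+11=11
AND R0, 3 → R0=11&3=3
ADD R5, R7 → R5=19+11=30
ADD R7, 3 → R7=11+3=14
CMP R7, 20  (cmp 14,20)
JNZ loop: taken
ADD R0, R7 → R0=3+14=17
AND R0, 3 → R0=17&3=1
After step 23: R5 = 30.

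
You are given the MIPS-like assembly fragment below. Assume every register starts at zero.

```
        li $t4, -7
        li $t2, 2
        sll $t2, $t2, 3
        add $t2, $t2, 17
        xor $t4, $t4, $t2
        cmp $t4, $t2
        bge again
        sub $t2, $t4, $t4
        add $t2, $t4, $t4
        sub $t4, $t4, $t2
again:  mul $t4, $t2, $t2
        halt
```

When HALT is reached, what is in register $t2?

li $t4, -7 → $t4=-7
li $t2, 2 → $t2=2
sll $t2, $t2, 3 → $t2=2<<3=16
add $t2, $t2, 17 → $t2=16+17=33
xor $t4, $t4, $t2 → $t4=(-7)^33=-40
cmp $t4, $t2  (cmp -40,33)
bge again: not taken
sub $t2, $t4, $t4 → $t2=(-40)-(-40)=0
add $t2, $t4, $t4 → $t2=(-40)+(-40)=-80
sub $t4, $t4, $t2 → $t4=(-40)-(-80)=40
mul $t4, $t2, $t2 → $t4=(-80)*(-80)=6400
halt.

-80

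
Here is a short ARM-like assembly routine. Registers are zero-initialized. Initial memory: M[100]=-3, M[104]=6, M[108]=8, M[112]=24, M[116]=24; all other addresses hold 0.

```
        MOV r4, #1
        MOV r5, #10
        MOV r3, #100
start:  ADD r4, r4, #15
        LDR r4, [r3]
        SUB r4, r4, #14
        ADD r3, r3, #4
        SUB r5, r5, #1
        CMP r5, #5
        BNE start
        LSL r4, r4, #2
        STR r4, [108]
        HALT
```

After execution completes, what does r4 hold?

r4=1
r5=10
r3=100
r4=1+15=16
r4=M[100]=-3
r4=(-3)-14=-17
r3=100+4=104
r5=10-1=9
CMP r5, #5  (cmp 9,5)
BNE start: taken
r4=(-17)+15=-2
r4=M[104]=6
r4=6-14=-8
r3=104+4=108
r5=9-1=8
CMP r5, #5  (cmp 8,5)
BNE start: taken
r4=(-8)+15=7
r4=M[108]=8
r4=8-14=-6
r3=108+4=112
r5=8-1=7
CMP r5, #5  (cmp 7,5)
BNE start: taken
r4=(-6)+15=9
r4=M[112]=24
r4=24-14=10
r3=112+4=116
r5=7-1=6
CMP r5, #5  (cmp 6,5)
BNE start: taken
r4=10+15=25
r4=M[116]=24
r4=24-14=10
r3=116+4=120
r5=6-1=5
CMP r5, #5  (cmp 5,5)
BNE start: not taken
r4=10<<2=40
STR r4, [108] → M[108]=40
halt.

40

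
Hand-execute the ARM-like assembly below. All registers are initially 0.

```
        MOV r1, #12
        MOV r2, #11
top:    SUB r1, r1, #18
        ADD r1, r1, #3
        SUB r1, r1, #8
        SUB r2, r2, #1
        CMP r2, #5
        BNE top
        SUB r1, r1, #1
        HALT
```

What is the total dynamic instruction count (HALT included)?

after MOV r1, #12: r1=12
after MOV r2, #11: r2=11
after SUB r1, r1, #18: r1=12-18=-6
after ADD r1, r1, #3: r1=(-6)+3=-3
after SUB r1, r1, #8: r1=(-3)-8=-11
after SUB r2, r2, #1: r2=11-1=10
CMP r2, #5  (cmp 10,5)
BNE top: taken
after SUB r1, r1, #18: r1=(-11)-18=-29
after ADD r1, r1, #3: r1=(-29)+3=-26
after SUB r1, r1, #8: r1=(-26)-8=-34
after SUB r2, r2, #1: r2=10-1=9
CMP r2, #5  (cmp 9,5)
BNE top: taken
after SUB r1, r1, #18: r1=(-34)-18=-52
after ADD r1, r1, #3: r1=(-52)+3=-49
after SUB r1, r1, #8: r1=(-49)-8=-57
after SUB r2, r2, #1: r2=9-1=8
CMP r2, #5  (cmp 8,5)
BNE top: taken
after SUB r1, r1, #18: r1=(-57)-18=-75
after ADD r1, r1, #3: r1=(-75)+3=-72
after SUB r1, r1, #8: r1=(-72)-8=-80
after SUB r2, r2, #1: r2=8-1=7
CMP r2, #5  (cmp 7,5)
BNE top: taken
after SUB r1, r1, #18: r1=(-80)-18=-98
after ADD r1, r1, #3: r1=(-98)+3=-95
after SUB r1, r1, #8: r1=(-95)-8=-103
after SUB r2, r2, #1: r2=7-1=6
CMP r2, #5  (cmp 6,5)
BNE top: taken
after SUB r1, r1, #18: r1=(-103)-18=-121
after ADD r1, r1, #3: r1=(-121)+3=-118
after SUB r1, r1, #8: r1=(-118)-8=-126
after SUB r2, r2, #1: r2=6-1=5
CMP r2, #5  (cmp 5,5)
BNE top: not taken
after SUB r1, r1, #1: r1=(-126)-1=-127
halt.
Total executed instructions: 40.

40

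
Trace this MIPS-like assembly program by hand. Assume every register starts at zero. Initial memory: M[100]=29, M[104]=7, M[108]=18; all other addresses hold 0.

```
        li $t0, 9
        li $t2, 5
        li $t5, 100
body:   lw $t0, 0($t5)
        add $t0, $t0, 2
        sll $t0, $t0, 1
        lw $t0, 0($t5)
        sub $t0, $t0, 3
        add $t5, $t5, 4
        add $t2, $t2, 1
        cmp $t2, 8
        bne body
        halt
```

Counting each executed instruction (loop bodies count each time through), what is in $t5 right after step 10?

104

li $t0, 9 → $t0=9
li $t2, 5 → $t2=5
li $t5, 100 → $t5=100
lw $t0, 0($t5) → $t0=M[100]=29
add $t0, $t0, 2 → $t0=29+2=31
sll $t0, $t0, 1 → $t0=31<<1=62
lw $t0, 0($t5) → $t0=M[100]=29
sub $t0, $t0, 3 → $t0=29-3=26
add $t5, $t5, 4 → $t5=100+4=104
add $t2, $t2, 1 → $t2=5+1=6
After step 10: $t5 = 104.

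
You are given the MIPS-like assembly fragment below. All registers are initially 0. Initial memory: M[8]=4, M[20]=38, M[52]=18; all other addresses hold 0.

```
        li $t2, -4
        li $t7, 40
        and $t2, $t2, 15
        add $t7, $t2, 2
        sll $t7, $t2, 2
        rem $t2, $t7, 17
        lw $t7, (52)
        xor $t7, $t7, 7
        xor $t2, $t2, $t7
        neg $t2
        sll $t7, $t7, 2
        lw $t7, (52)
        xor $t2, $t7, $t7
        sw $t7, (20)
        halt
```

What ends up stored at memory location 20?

18

$t2=-4
$t7=40
$t2=(-4)&15=12
$t7=12+2=14
$t7=12<<2=48
$t2=48%17=14
$t7=M[52]=18
$t7=18^7=21
$t2=14^21=27
$t2=-(27)=-27
$t7=21<<2=84
$t7=M[52]=18
$t2=18^18=0
sw $t7, (20) → M[20]=18
halt.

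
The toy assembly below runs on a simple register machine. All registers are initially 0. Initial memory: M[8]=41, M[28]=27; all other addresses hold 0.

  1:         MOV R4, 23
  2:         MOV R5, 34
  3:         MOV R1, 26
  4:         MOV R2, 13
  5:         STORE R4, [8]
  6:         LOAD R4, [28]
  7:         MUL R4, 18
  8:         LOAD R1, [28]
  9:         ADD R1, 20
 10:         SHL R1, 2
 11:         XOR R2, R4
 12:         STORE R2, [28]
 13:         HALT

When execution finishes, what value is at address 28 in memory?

after MOV R4, 23: R4=23
after MOV R5, 34: R5=34
after MOV R1, 26: R1=26
after MOV R2, 13: R2=13
STORE R4, [8] → M[8]=23
after LOAD R4, [28]: R4=M[28]=27
after MUL R4, 18: R4=27*18=486
after LOAD R1, [28]: R1=M[28]=27
after ADD R1, 20: R1=27+20=47
after SHL R1, 2: R1=47<<2=188
after XOR R2, R4: R2=13^486=491
STORE R2, [28] → M[28]=491
halt.

491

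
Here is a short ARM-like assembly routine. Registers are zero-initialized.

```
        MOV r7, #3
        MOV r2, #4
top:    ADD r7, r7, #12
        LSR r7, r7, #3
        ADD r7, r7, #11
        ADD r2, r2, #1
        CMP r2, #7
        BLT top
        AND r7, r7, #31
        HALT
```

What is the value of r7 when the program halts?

14

r7=3
r2=4
r7=3+12=15
r7=15>>3=1
r7=1+11=12
r2=4+1=5
CMP r2, #7  (cmp 5,7)
BLT top: taken
r7=12+12=24
r7=24>>3=3
r7=3+11=14
r2=5+1=6
CMP r2, #7  (cmp 6,7)
BLT top: taken
r7=14+12=26
r7=26>>3=3
r7=3+11=14
r2=6+1=7
CMP r2, #7  (cmp 7,7)
BLT top: not taken
r7=14&31=14
halt.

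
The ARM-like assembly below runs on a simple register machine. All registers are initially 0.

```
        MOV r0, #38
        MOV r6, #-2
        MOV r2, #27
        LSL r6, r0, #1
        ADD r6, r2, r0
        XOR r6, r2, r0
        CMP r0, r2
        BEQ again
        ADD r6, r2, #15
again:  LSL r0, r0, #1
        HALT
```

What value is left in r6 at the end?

42

after MOV r0, #38: r0=38
after MOV r6, #-2: r6=-2
after MOV r2, #27: r2=27
after LSL r6, r0, #1: r6=38<<1=76
after ADD r6, r2, r0: r6=27+38=65
after XOR r6, r2, r0: r6=27^38=61
CMP r0, r2  (cmp 38,27)
BEQ again: not taken
after ADD r6, r2, #15: r6=27+15=42
after LSL r0, r0, #1: r0=38<<1=76
halt.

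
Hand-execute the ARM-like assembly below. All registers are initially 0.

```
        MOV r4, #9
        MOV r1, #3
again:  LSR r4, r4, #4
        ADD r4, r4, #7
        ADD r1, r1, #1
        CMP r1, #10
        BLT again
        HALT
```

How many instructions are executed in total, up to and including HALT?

38

MOV r4, #9 → r4=9
MOV r1, #3 → r1=3
LSR r4, r4, #4 → r4=9>>4=0
ADD r4, r4, #7 → r4=0+7=7
ADD r1, r1, #1 → r1=3+1=4
CMP r1, #10  (cmp 4,10)
BLT again: taken
LSR r4, r4, #4 → r4=7>>4=0
ADD r4, r4, #7 → r4=0+7=7
ADD r1, r1, #1 → r1=4+1=5
CMP r1, #10  (cmp 5,10)
BLT again: taken
LSR r4, r4, #4 → r4=7>>4=0
ADD r4, r4, #7 → r4=0+7=7
ADD r1, r1, #1 → r1=5+1=6
CMP r1, #10  (cmp 6,10)
BLT again: taken
LSR r4, r4, #4 → r4=7>>4=0
ADD r4, r4, #7 → r4=0+7=7
ADD r1, r1, #1 → r1=6+1=7
CMP r1, #10  (cmp 7,10)
BLT again: taken
LSR r4, r4, #4 → r4=7>>4=0
ADD r4, r4, #7 → r4=0+7=7
ADD r1, r1, #1 → r1=7+1=8
CMP r1, #10  (cmp 8,10)
BLT again: taken
LSR r4, r4, #4 → r4=7>>4=0
ADD r4, r4, #7 → r4=0+7=7
ADD r1, r1, #1 → r1=8+1=9
CMP r1, #10  (cmp 9,10)
BLT again: taken
LSR r4, r4, #4 → r4=7>>4=0
ADD r4, r4, #7 → r4=0+7=7
ADD r1, r1, #1 → r1=9+1=10
CMP r1, #10  (cmp 10,10)
BLT again: not taken
halt.
Total executed instructions: 38.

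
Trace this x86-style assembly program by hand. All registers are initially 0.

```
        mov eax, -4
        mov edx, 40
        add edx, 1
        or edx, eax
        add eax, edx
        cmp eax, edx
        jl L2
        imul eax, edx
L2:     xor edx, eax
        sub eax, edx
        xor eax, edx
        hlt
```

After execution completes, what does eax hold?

after mov eax, -4: eax=-4
after mov edx, 40: edx=40
after add edx, 1: edx=40+1=41
after or edx, eax: edx=41|(-4)=-3
after add eax, edx: eax=(-4)+(-3)=-7
cmp eax, edx  (cmp -7,-3)
jl L2: taken
after xor edx, eax: edx=(-3)^(-7)=4
after sub eax, edx: eax=(-7)-4=-11
after xor eax, edx: eax=(-11)^4=-15
halt.

-15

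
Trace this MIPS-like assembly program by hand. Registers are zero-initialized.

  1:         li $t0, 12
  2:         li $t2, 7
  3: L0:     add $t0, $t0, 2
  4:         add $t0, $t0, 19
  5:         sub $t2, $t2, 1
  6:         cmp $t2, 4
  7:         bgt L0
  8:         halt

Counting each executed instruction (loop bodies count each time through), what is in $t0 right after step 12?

li $t0, 12 → $t0=12
li $t2, 7 → $t2=7
add $t0, $t0, 2 → $t0=12+2=14
add $t0, $t0, 19 → $t0=14+19=33
sub $t2, $t2, 1 → $t2=7-1=6
cmp $t2, 4  (cmp 6,4)
bgt L0: taken
add $t0, $t0, 2 → $t0=33+2=35
add $t0, $t0, 19 → $t0=35+19=54
sub $t2, $t2, 1 → $t2=6-1=5
cmp $t2, 4  (cmp 5,4)
bgt L0: taken
After step 12: $t0 = 54.

54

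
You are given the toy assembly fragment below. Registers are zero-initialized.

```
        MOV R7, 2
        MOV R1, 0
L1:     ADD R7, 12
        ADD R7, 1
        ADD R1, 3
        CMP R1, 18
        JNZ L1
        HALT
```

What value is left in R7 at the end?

R7=2
R1=0
R7=2+12=14
R7=14+1=15
R1=0+3=3
CMP R1, 18  (cmp 3,18)
JNZ L1: taken
R7=15+12=27
R7=27+1=28
R1=3+3=6
CMP R1, 18  (cmp 6,18)
JNZ L1: taken
R7=28+12=40
R7=40+1=41
R1=6+3=9
CMP R1, 18  (cmp 9,18)
JNZ L1: taken
R7=41+12=53
R7=53+1=54
R1=9+3=12
CMP R1, 18  (cmp 12,18)
JNZ L1: taken
R7=54+12=66
R7=66+1=67
R1=12+3=15
CMP R1, 18  (cmp 15,18)
JNZ L1: taken
R7=67+12=79
R7=79+1=80
R1=15+3=18
CMP R1, 18  (cmp 18,18)
JNZ L1: not taken
halt.

80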